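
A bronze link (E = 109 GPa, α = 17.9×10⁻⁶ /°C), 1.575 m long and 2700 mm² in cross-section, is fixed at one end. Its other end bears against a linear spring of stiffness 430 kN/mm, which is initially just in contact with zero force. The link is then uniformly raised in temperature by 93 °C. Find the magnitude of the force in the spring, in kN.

P ≈ 342 kN

Free thermal expansion: δ_free = αΔT L = 17.9×10⁻⁶ × 93 × 1575 = 2.622 mm.
With a force P in the spring, the elastic change of the link is PL/(AE) and that of the spring is P/k; compatibility requires their sum to equal δ_free.
P [ L/(AE) + 1/k ] = δ_free → P [ 1575/(2700×109×10³) + 1/(430×10³) ] = 2.622.
P = 2.622 / 7.677×10⁻⁶ = 341500 N.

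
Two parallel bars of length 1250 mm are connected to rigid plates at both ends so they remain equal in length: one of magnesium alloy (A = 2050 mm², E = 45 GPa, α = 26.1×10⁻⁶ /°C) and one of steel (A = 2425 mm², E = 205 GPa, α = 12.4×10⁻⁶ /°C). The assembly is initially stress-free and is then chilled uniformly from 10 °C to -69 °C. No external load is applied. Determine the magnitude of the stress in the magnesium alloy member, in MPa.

The magnesium alloy has the larger α, so on cooling it would change length more than the steel if both were free. The rigid plates force a common final length, so the magnesium alloy is put into tension and the steel into compression, with equal and opposite forces P (no external load).
Setting the final lengths equal and cancelling L: (α₁ − α₂)ΔT = P/(A₁E₁) + P/(A₂E₂).
|α₁ − α₂|·ΔT = 13.7×10⁻⁶ × 79 = 0.001082.
1/(A₁E₁) + 1/(A₂E₂) = 1/(2050×45×10³) + 1/(2425×205×10³) = 1.285×10⁻⁸ N⁻¹.
P = 0.001082 / 1.285×10⁻⁸ = 84210 N = 84.21 kN.
σ_{magnesium alloy} = P/A₁ = 84210/2050 = 41.08 MPa, tensile.

σ ≈ 41.1 MPa (tensile)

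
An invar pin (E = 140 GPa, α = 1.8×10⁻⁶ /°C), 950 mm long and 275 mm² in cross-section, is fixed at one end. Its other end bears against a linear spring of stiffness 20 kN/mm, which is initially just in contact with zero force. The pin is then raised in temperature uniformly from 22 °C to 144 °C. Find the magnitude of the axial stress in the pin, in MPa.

σ ≈ 10.2 MPa (compressive)

If the spring were absent the pin would lengthen by αΔT L = 1.8×10⁻⁶ × 122 × 950 = 0.2086 mm.
With a force P in the spring, the elastic change of the pin is PL/(AE) and that of the spring is P/k; compatibility requires their sum to equal δ_free.
So P = δ_free / [L/(AE) + 1/k] = 0.2086 / [ 950/(275×140×10³) + 1/(20×10³) ].
P = 0.2086 / 7.468×10⁻⁵ = 2794 N.
σ = P/A = 2794/275 = 10.16 MPa.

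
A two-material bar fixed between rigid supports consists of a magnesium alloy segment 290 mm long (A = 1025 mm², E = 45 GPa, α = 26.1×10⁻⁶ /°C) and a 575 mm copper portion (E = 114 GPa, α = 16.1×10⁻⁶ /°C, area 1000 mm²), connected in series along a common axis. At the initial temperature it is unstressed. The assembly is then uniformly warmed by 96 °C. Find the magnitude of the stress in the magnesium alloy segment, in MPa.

σ ≈ 139 MPa (compressive)

Free thermal expansion of the whole bar: Σ αᵢΔT Lᵢ = 26.1×10⁻⁶×96×290 + 16.1×10⁻⁶×96×575 = 1.615 mm.
Since the ends are fixed, an axial force P builds up, equal in every segment, with P · Σ Lᵢ/(AᵢEᵢ) = δ_free.
The series flexibility is Σ Lᵢ/(AᵢEᵢ) = 290/(1025×45×10³) + 575/(1000×114×10³) = 1.133×10⁻⁵ mm/N.
Hence P = δ_free / Σ(L/AE) = 1.615/1.133×10⁻⁵ = 142.6 kN (compressive).
σ_{magnesium alloy} = P / A = 142600 / 1025 = 139.1 MPa.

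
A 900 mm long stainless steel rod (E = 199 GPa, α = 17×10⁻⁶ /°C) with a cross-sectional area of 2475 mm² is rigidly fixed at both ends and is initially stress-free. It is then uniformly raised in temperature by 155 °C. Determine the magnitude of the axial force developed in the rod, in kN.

P ≈ 1300 kN (compressive)

The ends cannot move, so σ = EαΔT = 199×10³ × 17×10⁻⁶ × 155 = 524.4 MPa.
Then P = σA = 524.4 × 2475 mm² = 1298 kN, compressive.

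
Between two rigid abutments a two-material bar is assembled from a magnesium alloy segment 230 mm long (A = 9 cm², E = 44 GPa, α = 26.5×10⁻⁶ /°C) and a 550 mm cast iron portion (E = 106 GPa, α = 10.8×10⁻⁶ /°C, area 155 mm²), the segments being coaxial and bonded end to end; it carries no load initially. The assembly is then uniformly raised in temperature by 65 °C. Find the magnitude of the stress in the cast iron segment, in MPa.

σ ≈ 128 MPa (compressive)

With the walls removed the bar would change length by δ_free = Σ αᵢΔT Lᵢ = 26.5×10⁻⁶×65×230 + 10.8×10⁻⁶×65×550 = 0.7823 mm.
Since the ends are fixed, an axial force P builds up, equal in every segment, with P · Σ Lᵢ/(AᵢEᵢ) = δ_free.
Σ Lᵢ/(AᵢEᵢ) = 230/(900×44×10³) + 550/(155×106×10³) = 3.928×10⁻⁵ mm/N.
Hence P = δ_free / Σ(L/AE) = 0.7823/3.928×10⁻⁵ = 19.91 kN (compressive).
σ_{cast iron} = P / A = 19910 / 155 = 128.5 MPa.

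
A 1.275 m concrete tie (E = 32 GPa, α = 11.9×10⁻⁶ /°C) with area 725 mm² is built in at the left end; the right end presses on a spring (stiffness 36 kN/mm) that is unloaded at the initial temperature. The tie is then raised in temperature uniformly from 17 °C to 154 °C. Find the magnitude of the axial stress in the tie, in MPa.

If the spring were absent the tie would lengthen by αΔT L = 11.9×10⁻⁶ × 137 × 1275 = 2.079 mm.
With a force P in the spring, the elastic change of the tie is PL/(AE) and that of the spring is P/k; compatibility requires their sum to equal δ_free.
So P = δ_free / [L/(AE) + 1/k] = 2.079 / [ 1275/(725×32×10³) + 1/(36×10³) ].
P = 2.079 / 8.273×10⁻⁵ = 25120 N.
σ = P/A = 25120/725 = 34.65 MPa.

σ ≈ 34.7 MPa (compressive)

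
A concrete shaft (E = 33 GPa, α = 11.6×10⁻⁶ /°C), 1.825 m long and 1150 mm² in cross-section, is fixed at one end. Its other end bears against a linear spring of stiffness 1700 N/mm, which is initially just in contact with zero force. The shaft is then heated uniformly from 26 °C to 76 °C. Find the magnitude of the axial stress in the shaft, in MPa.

σ ≈ 1.45 MPa (compressive)

The unrestrained thermal change is αΔT L = 11.6×10⁻⁶ × 50 × 1825 = 1.058 mm.
With a force P in the spring, the elastic change of the shaft is PL/(AE) and that of the spring is P/k; compatibility requires their sum to equal δ_free.
P [ L/(AE) + 1/k ] = δ_free → P [ 1825/(1150×33×10³) + 1/(1700) ] = 1.058.
P = 1.058 / 0.0006363 = 1663 N.
σ = P/A = 1663/1150 = 1.446 MPa.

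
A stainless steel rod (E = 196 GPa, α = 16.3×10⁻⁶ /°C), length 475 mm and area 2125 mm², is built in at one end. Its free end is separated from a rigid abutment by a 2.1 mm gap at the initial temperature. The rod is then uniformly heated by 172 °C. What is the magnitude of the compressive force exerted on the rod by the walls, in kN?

P ≈ 0 kN

If the wall were absent the rod would grow by αΔT L = 16.3×10⁻⁶ × 172 × 475 = 1.332 mm.
This is smaller than the 2.1 mm clearance, so the rod expands freely without reaching the stop — the stress is zero.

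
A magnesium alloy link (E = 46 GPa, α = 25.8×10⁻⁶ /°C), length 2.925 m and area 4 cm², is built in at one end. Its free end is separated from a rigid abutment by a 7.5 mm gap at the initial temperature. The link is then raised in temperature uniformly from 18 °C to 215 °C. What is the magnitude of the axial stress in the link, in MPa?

If the wall were absent the link would grow by αΔT L = 25.8×10⁻⁶ × 197 × 2925 = 14.87 mm.
This exceeds the 7.5 mm gap, so the wall pushes back. The portion of expansion that must be recovered elastically is δ_free − gap = 14.87 − 7.5 = 7.367 mm.
Compatibility: PL/(AE) = 7.367 mm, so σ = P/A = E × (7.367/2925) = 115.9 MPa.

σ ≈ 116 MPa (compressive)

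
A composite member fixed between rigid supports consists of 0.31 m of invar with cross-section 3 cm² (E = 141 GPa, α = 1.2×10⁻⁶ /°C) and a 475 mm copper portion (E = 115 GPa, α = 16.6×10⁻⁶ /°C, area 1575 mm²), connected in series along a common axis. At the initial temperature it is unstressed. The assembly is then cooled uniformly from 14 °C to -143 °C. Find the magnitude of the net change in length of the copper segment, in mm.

Free thermal contraction of the whole bar: Σ αᵢΔT Lᵢ = 1.2×10⁻⁶×157×310 + 16.6×10⁻⁶×157×475 = 1.296 mm.
The walls prevent any net length change, so an axial force P (same in every segment) develops. Compatibility: P · Σ Lᵢ/(AᵢEᵢ) = δ_free.
The series flexibility is Σ Lᵢ/(AᵢEᵢ) = 310/(300×141×10³) + 475/(1575×115×10³) = 9.951×10⁻⁶ mm/N.
P = 1.296 / 9.951×10⁻⁶ = 130300 N = 130.3 kN, tensile.
For the copper segment, free thermal change = 16.6×10⁻⁶×157×475 = 1.238 mm and elastic change from P = 130300×475/(1575×115×10³) = 0.3416 mm; these oppose, so the net change is 0.896 mm (segment shortens).

|ΔL| ≈ 0.896 mm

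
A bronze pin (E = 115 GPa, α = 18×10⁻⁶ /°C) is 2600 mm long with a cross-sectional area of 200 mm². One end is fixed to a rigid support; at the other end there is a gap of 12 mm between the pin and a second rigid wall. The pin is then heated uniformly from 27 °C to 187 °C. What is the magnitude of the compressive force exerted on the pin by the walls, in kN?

P ≈ 0 kN

Unrestrained expansion: δ_free = αΔT L = 18×10⁻⁶ × 160 × 2600 = 7.488 mm.
This is smaller than the 12 mm clearance, so the pin expands freely without reaching the stop — the stress is zero.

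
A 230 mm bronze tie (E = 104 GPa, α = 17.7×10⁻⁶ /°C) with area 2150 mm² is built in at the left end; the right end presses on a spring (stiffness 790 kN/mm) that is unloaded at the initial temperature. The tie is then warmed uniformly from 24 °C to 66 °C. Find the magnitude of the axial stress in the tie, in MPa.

The unrestrained thermal change is αΔT L = 17.7×10⁻⁶ × 42 × 230 = 0.171 mm.
With a force P in the spring, the elastic change of the tie is PL/(AE) and that of the spring is P/k; compatibility requires their sum to equal δ_free.
So P = δ_free / [L/(AE) + 1/k] = 0.171 / [ 230/(2150×104×10³) + 1/(790×10³) ].
P = 0.171 / 2.294×10⁻⁶ = 74520 N.
σ = P/A = 74520/2150 = 34.66 MPa.

σ ≈ 34.7 MPa (compressive)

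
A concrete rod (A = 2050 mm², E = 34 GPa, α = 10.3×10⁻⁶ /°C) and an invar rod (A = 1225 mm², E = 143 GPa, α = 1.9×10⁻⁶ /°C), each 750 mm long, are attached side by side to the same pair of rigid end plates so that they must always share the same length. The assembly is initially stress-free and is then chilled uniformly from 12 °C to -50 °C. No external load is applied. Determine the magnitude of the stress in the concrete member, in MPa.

σ ≈ 12.7 MPa (tensile)

Equilibrium of a rigid end plate with no external load gives equal and opposite internal forces ±P in the two members. Since α_{concrete} > α_{invar}, cooling drives the concrete into tension and the invar into compression.
Compatibility of the two members (thermal + elastic change equal): (α₁ − α₂)ΔT = P·[1/(A₁E₁) + 1/(A₂E₂)].
|α₁ − α₂|·ΔT = 8.4×10⁻⁶ × 62 = 0.0005208.
1/(A₁E₁) + 1/(A₂E₂) = 1/(2050×34×10³) + 1/(1225×143×10³) = 2.006×10⁻⁸ N⁻¹.
So P = 0.0005208 / 2.006×10⁻⁸ = 25.97 kN.
σ_{concrete} = P/A₁ = 25970/2050 = 12.67 MPa, tensile.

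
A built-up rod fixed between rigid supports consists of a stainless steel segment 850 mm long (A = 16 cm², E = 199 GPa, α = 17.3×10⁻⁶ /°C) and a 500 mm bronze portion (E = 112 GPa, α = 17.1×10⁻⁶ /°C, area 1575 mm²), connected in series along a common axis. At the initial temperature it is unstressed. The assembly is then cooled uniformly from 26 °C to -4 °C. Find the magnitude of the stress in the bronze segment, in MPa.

If the supports were absent, the total length change would be Σ αᵢΔT Lᵢ = 17.3×10⁻⁶×30×850 + 17.1×10⁻⁶×30×500 = 0.6977 mm.
The rigid supports impose zero overall length change; the single axial force P common to all segments must satisfy P Σ Lᵢ/(AᵢEᵢ) = δ_free.
The series flexibility is Σ Lᵢ/(AᵢEᵢ) = 850/(1600×199×10³) + 500/(1575×112×10³) = 5.504×10⁻⁶ mm/N.
So P = 0.6977 / 5.504×10⁻⁶ = 126.8 kN, tensile.
σ_{bronze} = P / A = 126800 / 1575 = 80.48 MPa.

σ ≈ 80.5 MPa (tensile)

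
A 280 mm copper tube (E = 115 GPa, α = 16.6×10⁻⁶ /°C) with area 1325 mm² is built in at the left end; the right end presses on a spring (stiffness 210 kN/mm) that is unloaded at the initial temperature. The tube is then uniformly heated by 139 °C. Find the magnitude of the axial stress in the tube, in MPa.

Free thermal expansion: δ_free = αΔT L = 16.6×10⁻⁶ × 139 × 280 = 0.6461 mm.
With a force P in the spring, the elastic change of the tube is PL/(AE) and that of the spring is P/k; compatibility requires their sum to equal δ_free.
So P = δ_free / [L/(AE) + 1/k] = 0.6461 / [ 280/(1325×115×10³) + 1/(210×10³) ].
P = 0.6461 / 6.599×10⁻⁶ = 97900 N.
σ = P/A = 97900/1325 = 73.88 MPa.

σ ≈ 73.9 MPa (compressive)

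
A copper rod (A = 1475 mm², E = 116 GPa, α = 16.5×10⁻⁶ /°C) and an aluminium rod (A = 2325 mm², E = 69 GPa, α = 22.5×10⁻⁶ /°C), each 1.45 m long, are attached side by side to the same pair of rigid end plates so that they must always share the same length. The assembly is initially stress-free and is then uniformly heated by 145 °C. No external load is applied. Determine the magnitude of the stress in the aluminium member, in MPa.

σ ≈ 31 MPa (compressive)

Both members must finish at the same length. With the larger α, the aluminium tends to over-expand; the plates restrain it, putting the aluminium in compression and the copper in tension. With no external load the two internal forces are equal and opposite, magnitude P.
Equating the net (thermal + elastic) strains gives |α₁ − α₂|·ΔT = P·[1/(A₁E₁) + 1/(A₂E₂)].
|α₁ − α₂|·ΔT = 6×10⁻⁶ × 145 = 0.00087.
1/(A₁E₁) + 1/(A₂E₂) = 1/(1475×116×10³) + 1/(2325×69×10³) = 1.208×10⁻⁸ N⁻¹.
So P = 0.00087 / 1.208×10⁻⁸ = 72.03 kN.
σ_{aluminium} = P/A₂ = 72030/2325 = 30.98 MPa, compressive.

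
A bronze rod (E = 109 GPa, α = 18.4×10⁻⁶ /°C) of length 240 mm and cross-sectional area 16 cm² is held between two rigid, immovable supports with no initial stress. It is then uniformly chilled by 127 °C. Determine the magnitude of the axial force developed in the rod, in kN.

The ends cannot move, so σ = EαΔT = 109×10³ × 18.4×10⁻⁶ × 127 = 254.7 MPa.
Then P = σA = 254.7 × 1600 mm² = 407.5 kN, tensile.

P ≈ 408 kN (tensile)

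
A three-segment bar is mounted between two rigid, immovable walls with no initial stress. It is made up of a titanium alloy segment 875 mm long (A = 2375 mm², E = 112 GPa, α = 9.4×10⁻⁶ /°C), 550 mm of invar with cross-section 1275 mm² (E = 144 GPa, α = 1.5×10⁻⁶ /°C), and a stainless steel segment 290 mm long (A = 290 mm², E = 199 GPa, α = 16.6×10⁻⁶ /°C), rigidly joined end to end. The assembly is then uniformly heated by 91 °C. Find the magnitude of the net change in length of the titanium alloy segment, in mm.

Free thermal expansion of the whole bar: Σ αᵢΔT Lᵢ = 9.4×10⁻⁶×91×875 + 1.5×10⁻⁶×91×550 + 16.6×10⁻⁶×91×290 = 1.262 mm.
The rigid supports impose zero overall length change; the single axial force P common to all segments must satisfy P Σ Lᵢ/(AᵢEᵢ) = δ_free.
Σ Lᵢ/(AᵢEᵢ) = 875/(2375×112×10³) + 550/(1275×144×10³) + 290/(290×199×10³) = 1.131×10⁻⁵ mm/N.
Hence P = δ_free / Σ(L/AE) = 1.262/1.131×10⁻⁵ = 111.5 kN (compressive).
For the titanium alloy segment, free thermal change = 9.4×10⁻⁶×91×875 = 0.7485 mm and elastic change from P = 111500×875/(2375×112×10³) = 0.3669 mm; these oppose, so the net change is 0.382 mm (segment lengthens).

|ΔL| ≈ 0.382 mm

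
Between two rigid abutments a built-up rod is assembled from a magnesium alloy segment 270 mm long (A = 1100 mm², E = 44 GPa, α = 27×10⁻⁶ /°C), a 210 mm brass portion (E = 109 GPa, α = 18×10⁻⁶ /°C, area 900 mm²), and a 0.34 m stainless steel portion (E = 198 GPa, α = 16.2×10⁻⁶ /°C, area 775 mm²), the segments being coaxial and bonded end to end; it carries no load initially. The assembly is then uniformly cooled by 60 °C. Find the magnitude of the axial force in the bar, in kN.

P ≈ 100 kN (tensile)

Free thermal contraction of the whole bar: Σ αᵢΔT Lᵢ = 27×10⁻⁶×60×270 + 18×10⁻⁶×60×210 + 16.2×10⁻⁶×60×340 = 0.9947 mm.
The walls prevent any net length change, so an axial force P (same in every segment) develops. Compatibility: P · Σ Lᵢ/(AᵢEᵢ) = δ_free.
The series flexibility is Σ Lᵢ/(AᵢEᵢ) = 270/(1100×44×10³) + 210/(900×109×10³) + 340/(775×198×10³) = 9.935×10⁻⁶ mm/N.
So P = 0.9947 / 9.935×10⁻⁶ = 100.1 kN, tensile.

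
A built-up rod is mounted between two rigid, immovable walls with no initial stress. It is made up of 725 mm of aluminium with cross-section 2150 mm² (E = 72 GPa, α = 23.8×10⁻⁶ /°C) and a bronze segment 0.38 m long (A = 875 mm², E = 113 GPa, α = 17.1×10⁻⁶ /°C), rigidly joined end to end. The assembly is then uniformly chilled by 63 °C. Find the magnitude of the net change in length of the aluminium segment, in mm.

Free thermal contraction of the whole bar: Σ αᵢΔT Lᵢ = 23.8×10⁻⁶×63×725 + 17.1×10⁻⁶×63×380 = 1.496 mm.
The walls prevent any net length change, so an axial force P (same in every segment) develops. Compatibility: P · Σ Lᵢ/(AᵢEᵢ) = δ_free.
The series flexibility is Σ Lᵢ/(AᵢEᵢ) = 725/(2150×72×10³) + 380/(875×113×10³) = 8.527×10⁻⁶ mm/N.
So P = 1.496 / 8.527×10⁻⁶ = 175.5 kN, tensile.
For the aluminium segment, free thermal change = 23.8×10⁻⁶×63×725 = 1.087 mm and elastic change from P = 175500×725/(2150×72×10³) = 0.8219 mm; these oppose, so the net change is 0.265 mm (segment shortens).

|ΔL| ≈ 0.265 mm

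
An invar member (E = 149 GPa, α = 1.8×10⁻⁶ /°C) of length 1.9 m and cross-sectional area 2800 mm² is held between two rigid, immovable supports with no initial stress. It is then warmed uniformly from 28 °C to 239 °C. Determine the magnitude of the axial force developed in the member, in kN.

P ≈ 158 kN (compressive)

With zero net strain, σ = E·αΔT = 149 GPa × 1.8×10⁻⁶ × 211 = 56.59 MPa.
Then P = σA = 56.59 × 2800 mm² = 158.5 kN, compressive.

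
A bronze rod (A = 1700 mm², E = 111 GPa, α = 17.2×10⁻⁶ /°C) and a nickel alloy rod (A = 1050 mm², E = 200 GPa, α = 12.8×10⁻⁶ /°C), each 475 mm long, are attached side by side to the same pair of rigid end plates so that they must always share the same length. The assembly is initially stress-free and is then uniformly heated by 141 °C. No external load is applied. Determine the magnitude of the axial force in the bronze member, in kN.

P ≈ 61.7 kN (compressive in the bronze)

Both members must finish at the same length. With the larger α, the bronze tends to over-expand; the plates restrain it, putting the bronze in compression and the nickel alloy in tension. With no external load the two internal forces are equal and opposite, magnitude P.
Equating the net (thermal + elastic) strains gives |α₁ − α₂|·ΔT = P·[1/(A₁E₁) + 1/(A₂E₂)].
|α₁ − α₂|·ΔT = 4.4×10⁻⁶ × 141 = 0.0006204.
1/(A₁E₁) + 1/(A₂E₂) = 1/(1700×111×10³) + 1/(1050×200×10³) = 1.006×10⁻⁸ N⁻¹.
So P = 0.0006204 / 1.006×10⁻⁸ = 61.66 kN.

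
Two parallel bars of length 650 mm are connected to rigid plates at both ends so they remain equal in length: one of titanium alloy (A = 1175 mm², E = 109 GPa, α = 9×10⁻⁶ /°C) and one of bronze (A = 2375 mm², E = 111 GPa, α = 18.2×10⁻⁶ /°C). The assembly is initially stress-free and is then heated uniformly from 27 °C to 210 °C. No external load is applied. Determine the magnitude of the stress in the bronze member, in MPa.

σ ≈ 61.1 MPa (compressive)

The bronze has the larger α, so on heating it would change length more than the titanium alloy if both were free. The rigid plates force a common final length, so the bronze is put into compression and the titanium alloy into tension, with equal and opposite forces P (no external load).
Setting the final lengths equal and cancelling L: (α₁ − α₂)ΔT = P/(A₁E₁) + P/(A₂E₂).
|α₁ − α₂|·ΔT = 9.2×10⁻⁶ × 183 = 0.001684.
1/(A₁E₁) + 1/(A₂E₂) = 1/(1175×109×10³) + 1/(2375×111×10³) = 1.16×10⁻⁸ N⁻¹.
So P = 0.001684 / 1.16×10⁻⁸ = 145.1 kN.
σ_{bronze} = P/A₂ = 145100/2375 = 61.1 MPa, compressive.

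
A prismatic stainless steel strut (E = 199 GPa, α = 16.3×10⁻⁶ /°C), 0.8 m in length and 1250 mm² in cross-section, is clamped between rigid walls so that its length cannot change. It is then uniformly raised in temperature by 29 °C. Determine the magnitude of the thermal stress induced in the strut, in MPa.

With length fixed, the mechanical strain must cancel the thermal strain αΔT = 16.3×10⁻⁶ × 29 = 472.7×10⁻⁶.
Hence σ = E·αΔT = 199×10³ × 472.7×10⁻⁶ = 94.07 MPa, compressive.

σ ≈ 94.1 MPa (compressive)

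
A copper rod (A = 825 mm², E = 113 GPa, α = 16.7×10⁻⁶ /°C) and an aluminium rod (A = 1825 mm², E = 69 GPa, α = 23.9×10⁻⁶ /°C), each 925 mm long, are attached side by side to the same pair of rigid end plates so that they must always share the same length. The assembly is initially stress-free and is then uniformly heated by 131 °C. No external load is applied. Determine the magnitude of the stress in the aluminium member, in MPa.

σ ≈ 27.7 MPa (compressive)

Both members must finish at the same length. With the larger α, the aluminium tends to over-expand; the plates restrain it, putting the aluminium in compression and the copper in tension. With no external load the two internal forces are equal and opposite, magnitude P.
Setting the final lengths equal and cancelling L: (α₁ − α₂)ΔT = P/(A₁E₁) + P/(A₂E₂).
|α₁ − α₂|·ΔT = 7.2×10⁻⁶ × 131 = 0.0009432.
1/(A₁E₁) + 1/(A₂E₂) = 1/(825×113×10³) + 1/(1825×69×10³) = 1.867×10⁻⁸ N⁻¹.
P = 0.0009432 / 1.867×10⁻⁸ = 50530 N = 50.53 kN.
σ_{aluminium} = P/A₂ = 50530/1825 = 27.68 MPa, compressive.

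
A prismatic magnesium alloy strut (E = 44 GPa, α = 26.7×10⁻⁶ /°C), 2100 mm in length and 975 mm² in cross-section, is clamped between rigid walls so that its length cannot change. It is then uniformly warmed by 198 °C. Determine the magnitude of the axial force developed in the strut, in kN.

With zero net strain, σ = E·αΔT = 44 GPa × 26.7×10⁻⁶ × 198 = 232.6 MPa.
Then P = σA = 232.6 × 975 mm² = 226.8 kN, compressive.

P ≈ 227 kN (compressive)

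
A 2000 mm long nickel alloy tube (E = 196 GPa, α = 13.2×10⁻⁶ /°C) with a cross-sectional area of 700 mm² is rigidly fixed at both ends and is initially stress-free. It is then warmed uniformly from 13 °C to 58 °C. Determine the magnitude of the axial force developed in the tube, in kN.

The ends cannot move, so σ = EαΔT = 196×10³ × 13.2×10⁻⁶ × 45 = 116.4 MPa.
Then P = σA = 116.4 × 700 mm² = 81.5 kN, compressive.

P ≈ 81.5 kN (compressive)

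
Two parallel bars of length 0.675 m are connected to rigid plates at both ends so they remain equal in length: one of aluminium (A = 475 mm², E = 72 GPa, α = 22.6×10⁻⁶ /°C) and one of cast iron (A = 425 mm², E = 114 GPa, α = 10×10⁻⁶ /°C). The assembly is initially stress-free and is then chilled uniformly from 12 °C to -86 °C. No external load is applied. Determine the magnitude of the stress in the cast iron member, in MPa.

Equilibrium of a rigid end plate with no external load gives equal and opposite internal forces ±P in the two members. Since α_{aluminium} > α_{cast iron}, cooling drives the aluminium into tension and the cast iron into compression.
Equating the net (thermal + elastic) strains gives |α₁ − α₂|·ΔT = P·[1/(A₁E₁) + 1/(A₂E₂)].
|α₁ − α₂|·ΔT = 12.6×10⁻⁶ × 98 = 0.001235.
1/(A₁E₁) + 1/(A₂E₂) = 1/(475×72×10³) + 1/(425×114×10³) = 4.988×10⁻⁸ N⁻¹.
P = 0.001235 / 4.988×10⁻⁸ = 24760 N = 24.76 kN.
σ_{cast iron} = P/A₂ = 24760/425 = 58.25 MPa, compressive.

σ ≈ 58.2 MPa (compressive)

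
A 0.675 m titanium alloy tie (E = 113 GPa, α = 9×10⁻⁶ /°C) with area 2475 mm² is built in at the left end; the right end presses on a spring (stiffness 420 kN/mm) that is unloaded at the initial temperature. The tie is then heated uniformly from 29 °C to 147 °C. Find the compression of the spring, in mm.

Free thermal expansion: δ_free = αΔT L = 9×10⁻⁶ × 118 × 675 = 0.7168 mm.
Let P be the compressive force at the spring. The tie shortens elastically by PL/(AE) and the spring compresses by P/k; together these equal δ_free.
So P = δ_free / [L/(AE) + 1/k] = 0.7168 / [ 675/(2475×113×10³) + 1/(420×10³) ].
P = 0.7168 / 4.794×10⁻⁶ = 149500 N.
Spring compression = P/k = 149500/(420×10³) = 0.356 mm.

δ ≈ 0.356 mm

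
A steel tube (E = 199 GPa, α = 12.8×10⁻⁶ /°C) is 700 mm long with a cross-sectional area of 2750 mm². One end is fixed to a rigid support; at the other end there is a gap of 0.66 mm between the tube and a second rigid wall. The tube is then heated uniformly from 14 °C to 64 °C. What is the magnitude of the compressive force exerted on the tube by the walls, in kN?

P ≈ 0 kN

Free thermal elongation = αΔT L = 12.8×10⁻⁶ × 50 × 700 = 0.448 mm.
This is smaller than the 0.66 mm clearance, so the tube expands freely without reaching the stop — the stress is zero.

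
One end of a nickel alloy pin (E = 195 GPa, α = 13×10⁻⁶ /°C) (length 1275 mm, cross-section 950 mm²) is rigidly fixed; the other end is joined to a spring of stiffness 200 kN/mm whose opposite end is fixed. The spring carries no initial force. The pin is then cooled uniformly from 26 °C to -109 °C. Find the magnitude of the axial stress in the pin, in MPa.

σ ≈ 198 MPa (tensile)

Free thermal contraction: δ_free = αΔT L = 13×10⁻⁶ × 135 × 1275 = 2.238 mm.
With a force P in the spring, the elastic change of the pin is PL/(AE) and that of the spring is P/k; compatibility requires their sum to equal δ_free.
P [ L/(AE) + 1/k ] = δ_free → P [ 1275/(950×195×10³) + 1/(200×10³) ] = 2.238.
P = 2.238 / 1.188×10⁻⁵ = 188300 N.
σ = P/A = 188300/950 = 198.2 MPa.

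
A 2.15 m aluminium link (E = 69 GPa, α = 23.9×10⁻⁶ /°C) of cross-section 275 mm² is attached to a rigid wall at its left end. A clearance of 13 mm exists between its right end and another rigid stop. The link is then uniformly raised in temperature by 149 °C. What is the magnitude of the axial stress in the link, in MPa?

σ ≈ 0 MPa

Free thermal elongation = αΔT L = 23.9×10⁻⁶ × 149 × 2150 = 7.656 mm.
Since δ_free = 7.66 mm is less than the 13 mm gap, the link never touches the wall. No axial force develops.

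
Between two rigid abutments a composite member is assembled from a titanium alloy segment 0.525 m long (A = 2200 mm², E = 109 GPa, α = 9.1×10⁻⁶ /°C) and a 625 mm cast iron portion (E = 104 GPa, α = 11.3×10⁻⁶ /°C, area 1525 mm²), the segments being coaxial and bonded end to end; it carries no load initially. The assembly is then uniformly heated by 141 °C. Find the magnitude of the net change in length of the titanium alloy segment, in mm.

|ΔL| ≈ 0.0774 mm

Free thermal expansion of the whole bar: Σ αᵢΔT Lᵢ = 9.1×10⁻⁶×141×525 + 11.3×10⁻⁶×141×625 = 1.669 mm.
The walls prevent any net length change, so an axial force P (same in every segment) develops. Compatibility: P · Σ Lᵢ/(AᵢEᵢ) = δ_free.
The series flexibility is Σ Lᵢ/(AᵢEᵢ) = 525/(2200×109×10³) + 625/(1525×104×10³) = 6.13×10⁻⁶ mm/N.
Hence P = δ_free / Σ(L/AE) = 1.669/6.13×10⁻⁶ = 272.3 kN (compressive).
For the titanium alloy segment, free thermal change = 9.1×10⁻⁶×141×525 = 0.6736 mm and elastic change from P = 272300×525/(2200×109×10³) = 0.5962 mm; these oppose, so the net change is 0.0774 mm (segment lengthens).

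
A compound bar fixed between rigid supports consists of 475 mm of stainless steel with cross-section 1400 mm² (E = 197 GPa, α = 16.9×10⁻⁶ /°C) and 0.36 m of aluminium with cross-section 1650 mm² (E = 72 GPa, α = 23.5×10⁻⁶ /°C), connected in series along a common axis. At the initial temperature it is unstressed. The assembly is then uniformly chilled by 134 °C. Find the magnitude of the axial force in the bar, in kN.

P ≈ 465 kN (tensile)

If the supports were absent, the total length change would be Σ αᵢΔT Lᵢ = 16.9×10⁻⁶×134×475 + 23.5×10⁻⁶×134×360 = 2.209 mm.
The rigid supports impose zero overall length change; the single axial force P common to all segments must satisfy P Σ Lᵢ/(AᵢEᵢ) = δ_free.
The series flexibility is Σ Lᵢ/(AᵢEᵢ) = 475/(1400×197×10³) + 360/(1650×72×10³) = 4.753×10⁻⁶ mm/N.
So P = 2.209 / 4.753×10⁻⁶ = 464.9 kN, tensile.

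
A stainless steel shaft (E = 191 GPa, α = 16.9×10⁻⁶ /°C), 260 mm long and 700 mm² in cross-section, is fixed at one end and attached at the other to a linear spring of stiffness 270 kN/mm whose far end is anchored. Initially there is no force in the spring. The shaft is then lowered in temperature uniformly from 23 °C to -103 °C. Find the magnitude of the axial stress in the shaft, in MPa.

σ ≈ 140 MPa (tensile)

Free thermal contraction: δ_free = αΔT L = 16.9×10⁻⁶ × 126 × 260 = 0.5536 mm.
Let P be the tensile force in the spring. The shaft extends elastically by PL/(AE) and the spring stretches by P/k; together these equal δ_free.
So P = δ_free / [L/(AE) + 1/k] = 0.5536 / [ 260/(700×191×10³) + 1/(270×10³) ].
P = 0.5536 / 5.648×10⁻⁶ = 98020 N.
σ = P/A = 98020/700 = 140 MPa.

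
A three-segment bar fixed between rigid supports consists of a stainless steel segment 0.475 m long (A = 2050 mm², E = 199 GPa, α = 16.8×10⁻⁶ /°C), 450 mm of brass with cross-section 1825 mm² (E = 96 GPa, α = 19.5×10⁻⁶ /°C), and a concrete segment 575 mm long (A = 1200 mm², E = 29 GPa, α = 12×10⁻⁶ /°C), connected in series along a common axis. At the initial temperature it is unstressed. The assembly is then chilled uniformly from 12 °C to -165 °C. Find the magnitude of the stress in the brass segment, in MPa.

If the supports were absent, the total length change would be Σ αᵢΔT Lᵢ = 16.8×10⁻⁶×177×475 + 19.5×10⁻⁶×177×450 + 12×10⁻⁶×177×575 = 4.187 mm.
The rigid supports impose zero overall length change; the single axial force P common to all segments must satisfy P Σ Lᵢ/(AᵢEᵢ) = δ_free.
The series flexibility is Σ Lᵢ/(AᵢEᵢ) = 475/(2050×199×10³) + 450/(1825×96×10³) + 575/(1200×29×10³) = 2.026×10⁻⁵ mm/N.
Hence P = δ_free / Σ(L/AE) = 4.187/2.026×10⁻⁵ = 206.7 kN (tensile).
σ_{brass} = P / A = 206700 / 1825 = 113.3 MPa.

σ ≈ 113 MPa (tensile)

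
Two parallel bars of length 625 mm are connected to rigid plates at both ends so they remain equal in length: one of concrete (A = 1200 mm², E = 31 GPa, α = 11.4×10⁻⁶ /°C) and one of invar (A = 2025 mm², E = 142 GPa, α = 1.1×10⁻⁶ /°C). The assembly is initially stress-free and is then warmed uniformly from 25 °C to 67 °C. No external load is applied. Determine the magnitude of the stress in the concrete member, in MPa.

σ ≈ 11.9 MPa (compressive)

Both members must finish at the same length. With the larger α, the concrete tends to over-expand; the plates restrain it, putting the concrete in compression and the invar in tension. With no external load the two internal forces are equal and opposite, magnitude P.
Equating the net (thermal + elastic) strains gives |α₁ − α₂|·ΔT = P·[1/(A₁E₁) + 1/(A₂E₂)].
|α₁ − α₂|·ΔT = 10.3×10⁻⁶ × 42 = 0.0004326.
1/(A₁E₁) + 1/(A₂E₂) = 1/(1200×31×10³) + 1/(2025×142×10³) = 3.036×10⁻⁸ N⁻¹.
So P = 0.0004326 / 3.036×10⁻⁸ = 14.25 kN.
σ_{concrete} = P/A₁ = 14250/1200 = 11.87 MPa, compressive.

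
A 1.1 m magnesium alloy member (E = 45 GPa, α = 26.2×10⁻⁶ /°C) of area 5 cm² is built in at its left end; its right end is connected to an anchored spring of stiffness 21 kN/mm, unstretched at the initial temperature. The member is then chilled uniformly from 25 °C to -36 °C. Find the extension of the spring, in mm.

δ ≈ 0.867 mm

Free thermal contraction: δ_free = αΔT L = 26.2×10⁻⁶ × 61 × 1100 = 1.758 mm.
Let P be the tensile force in the spring. The member extends elastically by PL/(AE) and the spring stretches by P/k; together these equal δ_free.
So P = δ_free / [L/(AE) + 1/k] = 1.758 / [ 1100/(500×45×10³) + 1/(21×10³) ].
P = 1.758 / 9.651×10⁻⁵ = 18220 N.
Spring extension = P/k = 18220/(21×10³) = 0.8674 mm.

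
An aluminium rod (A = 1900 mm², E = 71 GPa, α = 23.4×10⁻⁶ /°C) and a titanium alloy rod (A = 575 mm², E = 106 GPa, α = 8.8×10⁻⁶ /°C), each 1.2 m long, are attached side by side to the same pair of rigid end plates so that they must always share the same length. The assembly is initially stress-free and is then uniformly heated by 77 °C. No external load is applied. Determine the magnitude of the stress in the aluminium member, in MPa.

The aluminium has the larger α, so on heating it would change length more than the titanium alloy if both were free. The rigid plates force a common final length, so the aluminium is put into compression and the titanium alloy into tension, with equal and opposite forces P (no external load).
Setting the final lengths equal and cancelling L: (α₁ − α₂)ΔT = P/(A₁E₁) + P/(A₂E₂).
|α₁ − α₂|·ΔT = 14.6×10⁻⁶ × 77 = 0.001124.
1/(A₁E₁) + 1/(A₂E₂) = 1/(1900×71×10³) + 1/(575×106×10³) = 2.382×10⁻⁸ N⁻¹.
So P = 0.001124 / 2.382×10⁻⁸ = 47.2 kN.
σ_{aluminium} = P/A₁ = 47200/1900 = 24.84 MPa, compressive.

σ ≈ 24.8 MPa (compressive)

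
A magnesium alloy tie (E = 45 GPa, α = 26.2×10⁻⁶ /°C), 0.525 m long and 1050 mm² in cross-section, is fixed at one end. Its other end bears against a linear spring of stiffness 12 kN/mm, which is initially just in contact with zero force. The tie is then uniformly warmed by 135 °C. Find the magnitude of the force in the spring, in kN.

If the spring were absent the tie would lengthen by αΔT L = 26.2×10⁻⁶ × 135 × 525 = 1.857 mm.
With a force P in the spring, the elastic change of the tie is PL/(AE) and that of the spring is P/k; compatibility requires their sum to equal δ_free.
So P = δ_free / [L/(AE) + 1/k] = 1.857 / [ 525/(1050×45×10³) + 1/(12×10³) ].
P = 1.857 / 9.444×10⁻⁵ = 19660 N.

P ≈ 19.7 kN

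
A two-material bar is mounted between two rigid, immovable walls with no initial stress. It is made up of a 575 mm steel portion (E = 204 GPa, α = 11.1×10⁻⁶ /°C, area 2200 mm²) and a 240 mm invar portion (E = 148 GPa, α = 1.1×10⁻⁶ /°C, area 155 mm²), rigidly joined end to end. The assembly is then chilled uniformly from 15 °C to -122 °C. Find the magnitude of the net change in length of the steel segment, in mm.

|ΔL| ≈ 0.775 mm

If the supports were absent, the total length change would be Σ αᵢΔT Lᵢ = 11.1×10⁻⁶×137×575 + 1.1×10⁻⁶×137×240 = 0.9106 mm.
Since the ends are fixed, an axial force P builds up, equal in every segment, with P · Σ Lᵢ/(AᵢEᵢ) = δ_free.
The series flexibility is Σ Lᵢ/(AᵢEᵢ) = 575/(2200×204×10³) + 240/(155×148×10³) = 1.174×10⁻⁵ mm/N.
P = 0.9106 / 1.174×10⁻⁵ = 77540 N = 77.54 kN, tensile.
For the steel segment, free thermal change = 11.1×10⁻⁶×137×575 = 0.8744 mm and elastic change from P = 77540×575/(2200×204×10³) = 0.09934 mm; these oppose, so the net change is 0.775 mm (segment shortens).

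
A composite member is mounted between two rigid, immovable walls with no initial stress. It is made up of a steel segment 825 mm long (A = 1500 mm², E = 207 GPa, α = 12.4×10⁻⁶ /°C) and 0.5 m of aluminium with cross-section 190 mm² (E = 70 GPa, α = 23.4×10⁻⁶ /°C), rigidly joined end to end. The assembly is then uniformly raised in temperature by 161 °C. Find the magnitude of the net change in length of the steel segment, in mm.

With the walls removed the bar would change length by δ_free = Σ αᵢΔT Lᵢ = 12.4×10⁻⁶×161×825 + 23.4×10⁻⁶×161×500 = 3.531 mm.
Since the ends are fixed, an axial force P builds up, equal in every segment, with P · Σ Lᵢ/(AᵢEᵢ) = δ_free.
The series flexibility is Σ Lᵢ/(AᵢEᵢ) = 825/(1500×207×10³) + 500/(190×70×10³) = 4.025×10⁻⁵ mm/N.
Hence P = δ_free / Σ(L/AE) = 3.531/4.025×10⁻⁵ = 87.72 kN (compressive).
For the steel segment, free thermal change = 12.4×10⁻⁶×161×825 = 1.647 mm and elastic change from P = 87720×825/(1500×207×10³) = 0.2331 mm; these oppose, so the net change is 1.41 mm (segment lengthens).

|ΔL| ≈ 1.41 mm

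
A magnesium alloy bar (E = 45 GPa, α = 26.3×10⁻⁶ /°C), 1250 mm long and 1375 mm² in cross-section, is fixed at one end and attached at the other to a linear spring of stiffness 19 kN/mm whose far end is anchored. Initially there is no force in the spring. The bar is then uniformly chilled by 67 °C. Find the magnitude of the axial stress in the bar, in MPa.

Free thermal contraction: δ_free = αΔT L = 26.3×10⁻⁶ × 67 × 1250 = 2.203 mm.
Let P be the tensile force in the spring. The bar extends elastically by PL/(AE) and the spring stretches by P/k; together these equal δ_free.
P [ L/(AE) + 1/k ] = δ_free → P [ 1250/(1375×45×10³) + 1/(19×10³) ] = 2.203.
P = 2.203 / 7.283×10⁻⁵ = 30240 N.
σ = P/A = 30240/1375 = 21.99 MPa.

σ ≈ 22 MPa (tensile)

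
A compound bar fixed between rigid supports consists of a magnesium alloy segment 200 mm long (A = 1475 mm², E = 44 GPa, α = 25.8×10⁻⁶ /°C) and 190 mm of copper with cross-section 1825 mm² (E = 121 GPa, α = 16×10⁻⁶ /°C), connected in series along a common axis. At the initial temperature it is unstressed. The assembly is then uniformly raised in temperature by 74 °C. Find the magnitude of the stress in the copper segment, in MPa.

σ ≈ 84.3 MPa (compressive)

Free thermal expansion of the whole bar: Σ αᵢΔT Lᵢ = 25.8×10⁻⁶×74×200 + 16×10⁻⁶×74×190 = 0.6068 mm.
The rigid supports impose zero overall length change; the single axial force P common to all segments must satisfy P Σ Lᵢ/(AᵢEᵢ) = δ_free.
Σ Lᵢ/(AᵢEᵢ) = 200/(1475×44×10³) + 190/(1825×121×10³) = 3.942×10⁻⁶ mm/N.
Hence P = δ_free / Σ(L/AE) = 0.6068/3.942×10⁻⁶ = 153.9 kN (compressive).
σ_{copper} = P / A = 153900 / 1825 = 84.34 MPa.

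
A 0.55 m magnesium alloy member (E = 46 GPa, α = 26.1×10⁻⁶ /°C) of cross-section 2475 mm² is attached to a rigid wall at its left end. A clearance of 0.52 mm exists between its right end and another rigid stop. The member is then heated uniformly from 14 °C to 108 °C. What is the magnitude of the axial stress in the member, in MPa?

σ ≈ 69.4 MPa (compressive)

Free thermal elongation = αΔT L = 26.1×10⁻⁶ × 94 × 550 = 1.349 mm.
The gap closes (δ_free > 0.52 mm) and the wall then resists a further 1.349 − 0.52 = 0.8294 mm of expansion.
Compatibility: PL/(AE) = 0.8294 mm, so σ = P/A = E × (0.8294/550) = 69.37 MPa.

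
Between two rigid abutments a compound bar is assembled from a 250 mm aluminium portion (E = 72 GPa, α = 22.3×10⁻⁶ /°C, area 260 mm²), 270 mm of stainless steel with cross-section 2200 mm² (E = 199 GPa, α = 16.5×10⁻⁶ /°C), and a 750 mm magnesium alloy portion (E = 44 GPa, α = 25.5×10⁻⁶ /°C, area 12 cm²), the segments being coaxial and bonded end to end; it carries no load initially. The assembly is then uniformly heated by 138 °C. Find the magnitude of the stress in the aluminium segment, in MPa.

σ ≈ 549 MPa (compressive)

Free thermal expansion of the whole bar: Σ αᵢΔT Lᵢ = 22.3×10⁻⁶×138×250 + 16.5×10⁻⁶×138×270 + 25.5×10⁻⁶×138×750 = 4.023 mm.
The walls prevent any net length change, so an axial force P (same in every segment) develops. Compatibility: P · Σ Lᵢ/(AᵢEᵢ) = δ_free.
The series flexibility is Σ Lᵢ/(AᵢEᵢ) = 250/(260×72×10³) + 270/(2200×199×10³) + 750/(1200×44×10³) = 2.818×10⁻⁵ mm/N.
So P = 4.023 / 2.818×10⁻⁵ = 142.8 kN, compressive.
σ_{aluminium} = P / A = 142800 / 260 = 549.2 MPa.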